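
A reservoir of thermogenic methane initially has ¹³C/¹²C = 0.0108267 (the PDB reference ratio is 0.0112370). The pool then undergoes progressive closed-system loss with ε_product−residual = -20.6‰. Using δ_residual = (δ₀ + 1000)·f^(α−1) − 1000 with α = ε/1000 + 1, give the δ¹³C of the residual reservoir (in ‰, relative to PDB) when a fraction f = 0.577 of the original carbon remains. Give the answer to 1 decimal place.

-25.5‰

δ₀ = (0.0108267/0.0112370 − 1)×1000 = (0.963487 − 1)×1000 = -36.513‰
α − 1 = ε/1000 = -0.0206
f^(α−1) = 0.577^(-0.0206) = 1.011393
δ_res = (-36.513 + 1000) × 1.011393 − 1000 = 974.463 − 1000 = -25.54‰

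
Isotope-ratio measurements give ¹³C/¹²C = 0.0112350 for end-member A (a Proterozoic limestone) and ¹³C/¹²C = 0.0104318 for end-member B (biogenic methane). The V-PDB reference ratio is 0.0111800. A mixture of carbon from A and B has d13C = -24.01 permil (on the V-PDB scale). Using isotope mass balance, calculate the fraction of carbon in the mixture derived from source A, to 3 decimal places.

δ_A = (0.0112350/0.0111800 − 1)×1000 = (1.004919 − 1)×1000 = 4.919 permil
δ_B = (0.0104318/0.0111800 − 1)×1000 = (0.933077 − 1)×1000 = -66.923 permil
f_A = (δ_mix − δ_B)/(δ_A − δ_B) = (-24.01 − (-66.923))/(4.919 − (-66.923))
f_A = 42.913 / 71.843 = 0.5973

0.597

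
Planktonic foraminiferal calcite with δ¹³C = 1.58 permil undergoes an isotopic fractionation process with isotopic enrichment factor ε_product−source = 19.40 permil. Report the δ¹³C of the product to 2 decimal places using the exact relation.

21.01 permil

To first order, δ_product ≈ δ_source + ε = 20.98 permil.
Exactly, δ_product = (δ_source + 1000)·(ε/1000 + 1) − 1000.
δ_product = (1.58 + 1000) × (19.40/1000 + 1) − 1000
δ_product = 21.011 permil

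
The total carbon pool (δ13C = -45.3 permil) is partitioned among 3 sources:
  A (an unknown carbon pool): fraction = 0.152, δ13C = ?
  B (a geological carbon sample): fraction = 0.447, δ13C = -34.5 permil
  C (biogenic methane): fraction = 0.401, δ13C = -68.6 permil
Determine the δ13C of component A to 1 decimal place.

-15.6 permil

Isotope mass balance: δ_bulk = Σ fᵢ·δᵢ.
-45.3 = 0.152×δ_A + 0.447×(-34.5) + 0.401×(-68.6)
0.152·δ_A = -45.3 − (-42.930) = -2.370
δ_A = -2.370 / 0.152 = -15.59 permil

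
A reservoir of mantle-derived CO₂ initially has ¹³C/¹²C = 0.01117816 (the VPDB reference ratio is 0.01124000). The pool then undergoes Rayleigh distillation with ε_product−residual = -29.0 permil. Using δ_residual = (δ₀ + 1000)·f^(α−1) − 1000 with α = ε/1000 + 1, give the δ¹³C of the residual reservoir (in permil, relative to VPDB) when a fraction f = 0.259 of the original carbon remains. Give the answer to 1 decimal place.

δ₀ = (0.01117816/0.01124000 − 1)×1000 = (0.994498 − 1)×1000 = -5.502 permil
α − 1 = ε/1000 = -0.0290
f^(α−1) = 0.259^(-0.0290) = 1.039954
δ_res = (-5.502 + 1000) × 1.039954 − 1000 = 1034.233 − 1000 = 34.23 permil

34.2 permil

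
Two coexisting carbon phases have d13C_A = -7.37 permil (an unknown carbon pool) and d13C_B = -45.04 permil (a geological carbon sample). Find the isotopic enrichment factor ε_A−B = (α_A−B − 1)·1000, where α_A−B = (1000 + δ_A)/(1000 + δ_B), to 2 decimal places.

α_A−B = (1000 + -7.37) / (1000 + -45.04) = 992.63 / 954.96 = 1.039447
ε_A−B = (1.039447 − 1) × 1000 = 39.447 permil
(The approximation ε ≈ δ_A − δ_B would give 37.67 permil.)

39.45 permil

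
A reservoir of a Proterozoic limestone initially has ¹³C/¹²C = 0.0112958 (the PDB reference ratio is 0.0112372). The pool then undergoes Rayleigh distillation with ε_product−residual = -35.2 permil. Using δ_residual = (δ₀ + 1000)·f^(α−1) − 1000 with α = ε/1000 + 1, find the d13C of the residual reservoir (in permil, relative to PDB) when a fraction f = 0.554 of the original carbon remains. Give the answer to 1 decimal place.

26.3 permil

δ₀ = (0.0112958/0.0112372 − 1)×1000 = (1.005215 − 1)×1000 = 5.215 permil
α − 1 = ε/1000 = -0.0352
f^(α−1) = 0.554^(-0.0352) = 1.021006
δ_res = (5.215 + 1000) × 1.021006 − 1000 = 1026.331 − 1000 = 26.33 permil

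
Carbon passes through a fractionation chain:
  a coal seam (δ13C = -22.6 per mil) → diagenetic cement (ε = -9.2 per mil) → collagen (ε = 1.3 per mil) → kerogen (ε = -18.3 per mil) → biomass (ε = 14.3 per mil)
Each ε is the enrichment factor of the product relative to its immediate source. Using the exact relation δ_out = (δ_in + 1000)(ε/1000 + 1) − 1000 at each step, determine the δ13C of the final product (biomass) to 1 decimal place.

-34.5 per mil

step 1: δ = (-22.60 + 1000)·(-9.2/1000 + 1) − 1000 = -31.59 per mil
step 2: δ = (-31.59 + 1000)·(1.3/1000 + 1) − 1000 = -30.33 per mil
step 3: δ = (-30.33 + 1000)·(-18.3/1000 + 1) − 1000 = -48.08 per mil
step 4: δ = (-48.08 + 1000)·(14.3/1000 + 1) − 1000 = -34.47 per mil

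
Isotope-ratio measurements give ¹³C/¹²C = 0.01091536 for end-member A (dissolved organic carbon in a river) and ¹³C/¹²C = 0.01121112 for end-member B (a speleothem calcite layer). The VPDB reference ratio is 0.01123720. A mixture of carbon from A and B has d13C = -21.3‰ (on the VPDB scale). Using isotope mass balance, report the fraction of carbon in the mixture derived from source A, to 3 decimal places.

0.721

δ_A = (0.01091536/0.01123720 − 1)×1000 = (0.971359 − 1)×1000 = -28.641‰
δ_B = (0.01121112/0.01123720 − 1)×1000 = (0.997679 − 1)×1000 = -2.321‰
f_A = (δ_mix − δ_B)/(δ_A − δ_B) = (-21.3 − (-2.321))/(-28.641 − (-2.321))
f_A = -18.979 / -26.320 = 0.7211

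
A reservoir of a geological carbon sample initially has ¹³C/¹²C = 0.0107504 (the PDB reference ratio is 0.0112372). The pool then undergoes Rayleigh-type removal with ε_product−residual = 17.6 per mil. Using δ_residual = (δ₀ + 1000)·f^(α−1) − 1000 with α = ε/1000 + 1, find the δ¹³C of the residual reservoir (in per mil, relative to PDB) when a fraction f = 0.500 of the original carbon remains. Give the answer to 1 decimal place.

δ₀ = (0.0107504/0.0112372 − 1)×1000 = (0.956680 − 1)×1000 = -43.320 per mil
α − 1 = ε/1000 = 0.0176
f^(α−1) = 0.500^(0.0176) = 0.987875
δ_res = (-43.320 + 1000) × 0.987875 − 1000 = 945.080 − 1000 = -54.92 per mil

-54.9 per mil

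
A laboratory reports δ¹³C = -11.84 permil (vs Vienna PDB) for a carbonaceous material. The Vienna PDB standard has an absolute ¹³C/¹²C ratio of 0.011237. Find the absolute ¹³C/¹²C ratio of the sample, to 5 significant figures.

0.011104

R_sample = R_standard × (δ¹³C/1000 + 1)
R_sample = 0.011237 × (-11.84/1000 + 1) = 0.011237 × 0.988160
R_sample = 0.0111040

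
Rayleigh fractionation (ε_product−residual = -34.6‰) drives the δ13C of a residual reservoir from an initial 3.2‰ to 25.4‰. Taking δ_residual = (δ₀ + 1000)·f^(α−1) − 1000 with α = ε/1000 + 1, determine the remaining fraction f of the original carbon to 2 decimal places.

0.53

α − 1 = ε/1000 = -0.0346
(δ_res + 1000)/(δ₀ + 1000) = (25.4 + 1000)/(3.2 + 1000) = 1025.4/1003.2 = 1.022129
f = 1.022129^(1/-0.0346) = exp(ln(1.022129)/-0.0346) = exp(0.02189/-0.0346)
f = exp(-0.6326) = 0.5312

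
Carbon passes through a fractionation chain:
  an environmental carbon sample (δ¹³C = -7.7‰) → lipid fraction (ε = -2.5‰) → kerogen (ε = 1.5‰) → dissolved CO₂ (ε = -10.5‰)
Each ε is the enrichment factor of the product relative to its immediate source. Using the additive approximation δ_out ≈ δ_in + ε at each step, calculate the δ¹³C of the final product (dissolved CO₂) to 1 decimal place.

-19.2‰

step 1: δ ≈ -7.7 + (-2.5) = -10.2‰
step 2: δ ≈ -10.2 + (1.5) = -8.7‰
step 3: δ ≈ -8.7 + (-10.5) = -19.2‰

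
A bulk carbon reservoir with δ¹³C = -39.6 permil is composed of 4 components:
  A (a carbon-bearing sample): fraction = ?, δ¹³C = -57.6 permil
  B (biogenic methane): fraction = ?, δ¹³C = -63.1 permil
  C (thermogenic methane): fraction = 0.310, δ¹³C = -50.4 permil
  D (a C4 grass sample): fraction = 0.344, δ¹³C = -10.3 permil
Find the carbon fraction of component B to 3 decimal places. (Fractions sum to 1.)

Let f_B and f_A be the unknown fractions; fractions sum to 1 so f_B + f_A = 0.346.
Mass balance: Σ fᵢ·δᵢ = δ_bulk ⇒ f_B·(-63.1) + f_A·(-57.6) = -39.6 − (-19.167) = -20.433
Substitute f_A = 0.346 − f_B:
f_B·(-63.1 − -57.6) = -20.433 − 0.346×(-57.6) = -0.503
f_B = -0.503 / -5.5 = 0.0915

0.091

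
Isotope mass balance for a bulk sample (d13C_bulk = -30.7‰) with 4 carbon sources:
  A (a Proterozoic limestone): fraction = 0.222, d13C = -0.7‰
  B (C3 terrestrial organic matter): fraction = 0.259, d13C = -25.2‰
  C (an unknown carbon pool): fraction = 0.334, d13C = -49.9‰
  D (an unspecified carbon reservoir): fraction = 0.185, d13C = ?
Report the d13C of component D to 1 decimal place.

Isotope mass balance: δ_bulk = Σ fᵢ·δᵢ.
-30.7 = 0.222×(-0.7) + 0.259×(-25.2) + 0.334×(-49.9) + 0.185×δ_D
0.185·δ_D = -30.7 − (-23.349) = -7.351
δ_D = -7.351 / 0.185 = -39.74‰

-39.7‰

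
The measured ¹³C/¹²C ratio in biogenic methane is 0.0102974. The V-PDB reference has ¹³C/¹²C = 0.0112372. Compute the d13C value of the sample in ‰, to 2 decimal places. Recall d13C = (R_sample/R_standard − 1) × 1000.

-83.63‰

d13C = (R_sample / R_standard − 1) × 1000
R_sample / R_standard = 0.0102974 / 0.0112372 = 0.916367
d13C = (0.916367 − 1) × 1000 = -83.633‰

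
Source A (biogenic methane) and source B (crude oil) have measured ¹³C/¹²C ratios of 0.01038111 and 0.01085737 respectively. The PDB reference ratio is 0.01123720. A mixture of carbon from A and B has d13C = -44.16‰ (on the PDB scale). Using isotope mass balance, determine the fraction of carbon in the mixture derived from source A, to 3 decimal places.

δ_A = (0.01038111/0.01123720 − 1)×1000 = (0.923816 − 1)×1000 = -76.184‰
δ_B = (0.01085737/0.01123720 − 1)×1000 = (0.966199 − 1)×1000 = -33.801‰
f_A = (δ_mix − δ_B)/(δ_A − δ_B) = (-44.16 − (-33.801))/(-76.184 − (-33.801))
f_A = -10.359 / -42.382 = 0.2444

0.244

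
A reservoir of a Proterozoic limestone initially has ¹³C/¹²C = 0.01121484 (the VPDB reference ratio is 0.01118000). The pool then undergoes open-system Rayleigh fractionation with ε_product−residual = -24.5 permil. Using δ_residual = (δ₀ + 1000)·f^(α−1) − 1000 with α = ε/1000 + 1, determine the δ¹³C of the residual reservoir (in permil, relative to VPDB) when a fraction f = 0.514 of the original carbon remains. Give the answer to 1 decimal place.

δ₀ = (0.01121484/0.01118000 − 1)×1000 = (1.003116 − 1)×1000 = 3.116 permil
α − 1 = ε/1000 = -0.0245
f^(α−1) = 0.514^(-0.0245) = 1.016439
δ_res = (3.116 + 1000) × 1.016439 − 1000 = 1019.607 − 1000 = 19.61 permil

19.6 permil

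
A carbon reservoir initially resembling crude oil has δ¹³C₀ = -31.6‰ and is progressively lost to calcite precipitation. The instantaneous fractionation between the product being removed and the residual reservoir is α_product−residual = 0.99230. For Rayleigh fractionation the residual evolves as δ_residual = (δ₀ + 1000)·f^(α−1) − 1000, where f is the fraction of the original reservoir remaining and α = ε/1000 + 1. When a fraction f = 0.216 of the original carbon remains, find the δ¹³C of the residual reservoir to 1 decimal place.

-20.1‰

Rayleigh residual: δ_res = (δ₀ + 1000)·f^(α−1) − 1000
α − 1 = -0.00770
f^(α−1) = 0.216^(-0.00770) = 1.011870
δ_res = (-31.6 + 1000) × 1.011870 − 1000 = 979.895 − 1000 = -20.11‰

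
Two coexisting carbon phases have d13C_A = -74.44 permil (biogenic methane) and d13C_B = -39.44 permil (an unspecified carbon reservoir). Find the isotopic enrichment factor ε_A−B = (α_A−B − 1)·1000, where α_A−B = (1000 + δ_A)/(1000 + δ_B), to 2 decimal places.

α_A−B = (1000 + -74.44) / (1000 + -39.44) = 925.56 / 960.56 = 0.963563
ε_A−B = (0.963563 − 1) × 1000 = -36.437 permil
(The approximation ε ≈ δ_A − δ_B would give -35.00 permil.)

-36.44 permil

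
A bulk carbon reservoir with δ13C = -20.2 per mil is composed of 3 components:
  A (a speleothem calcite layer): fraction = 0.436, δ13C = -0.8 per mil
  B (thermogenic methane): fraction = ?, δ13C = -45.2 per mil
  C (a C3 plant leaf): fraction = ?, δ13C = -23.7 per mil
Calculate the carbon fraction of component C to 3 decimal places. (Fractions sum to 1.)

0.262

Let f_C and f_B be the unknown fractions; fractions sum to 1 so f_C + f_B = 0.564.
Mass balance: Σ fᵢ·δᵢ = δ_bulk ⇒ f_C·(-23.7) + f_B·(-45.2) = -20.2 − (-0.349) = -19.851
Substitute f_B = 0.564 − f_C:
f_C·(-23.7 − -45.2) = -19.851 − 0.564×(-45.2) = 5.642
f_C = 5.642 / 21.5 = 0.2624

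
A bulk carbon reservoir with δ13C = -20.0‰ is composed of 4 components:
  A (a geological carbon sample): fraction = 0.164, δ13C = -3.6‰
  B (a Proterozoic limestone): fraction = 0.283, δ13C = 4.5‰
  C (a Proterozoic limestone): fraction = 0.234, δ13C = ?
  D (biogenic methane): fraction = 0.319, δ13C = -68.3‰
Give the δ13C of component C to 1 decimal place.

4.7‰

Isotope mass balance: δ_bulk = Σ fᵢ·δᵢ.
-20.0 = 0.164×(-3.6) + 0.283×(4.5) + 0.234×δ_C + 0.319×(-68.3)
0.234·δ_C = -20.0 − (-21.105) = 1.105
δ_C = 1.105 / 0.234 = 4.72‰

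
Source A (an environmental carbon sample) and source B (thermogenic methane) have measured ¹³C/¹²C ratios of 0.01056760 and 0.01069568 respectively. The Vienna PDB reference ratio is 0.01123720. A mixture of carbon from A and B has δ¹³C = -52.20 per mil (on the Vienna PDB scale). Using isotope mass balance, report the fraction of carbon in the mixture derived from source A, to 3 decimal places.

δ_A = (0.01056760/0.01123720 − 1)×1000 = (0.940412 − 1)×1000 = -59.588 per mil
δ_B = (0.01069568/0.01123720 − 1)×1000 = (0.951810 − 1)×1000 = -48.190 per mil
f_A = (δ_mix − δ_B)/(δ_A − δ_B) = (-52.20 − (-48.190))/(-59.588 − (-48.190))
f_A = -4.010 / -11.398 = 0.3518

0.352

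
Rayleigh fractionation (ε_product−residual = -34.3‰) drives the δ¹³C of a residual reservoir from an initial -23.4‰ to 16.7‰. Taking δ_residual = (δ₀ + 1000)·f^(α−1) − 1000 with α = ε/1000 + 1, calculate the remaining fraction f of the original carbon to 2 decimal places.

α − 1 = ε/1000 = -0.0343
(δ_res + 1000)/(δ₀ + 1000) = (16.7 + 1000)/(-23.4 + 1000) = 1016.7/976.6 = 1.041061
f = 1.041061^(1/-0.0343) = exp(ln(1.041061)/-0.0343) = exp(0.04024/-0.0343)
f = exp(-1.1732) = 0.3094

0.31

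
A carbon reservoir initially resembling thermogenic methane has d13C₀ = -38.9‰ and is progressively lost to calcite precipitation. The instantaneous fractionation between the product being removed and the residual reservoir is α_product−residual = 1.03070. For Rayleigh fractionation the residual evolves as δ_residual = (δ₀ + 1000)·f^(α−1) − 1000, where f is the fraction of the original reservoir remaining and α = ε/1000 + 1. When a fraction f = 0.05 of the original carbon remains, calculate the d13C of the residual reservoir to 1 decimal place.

-123.3‰

Rayleigh residual: δ_res = (δ₀ + 1000)·f^(α−1) − 1000
α − 1 = 0.03070
f^(α−1) = 0.05^(0.03070) = 0.912133
δ_res = (-38.9 + 1000) × 0.912133 − 1000 = 876.651 − 1000 = -123.35‰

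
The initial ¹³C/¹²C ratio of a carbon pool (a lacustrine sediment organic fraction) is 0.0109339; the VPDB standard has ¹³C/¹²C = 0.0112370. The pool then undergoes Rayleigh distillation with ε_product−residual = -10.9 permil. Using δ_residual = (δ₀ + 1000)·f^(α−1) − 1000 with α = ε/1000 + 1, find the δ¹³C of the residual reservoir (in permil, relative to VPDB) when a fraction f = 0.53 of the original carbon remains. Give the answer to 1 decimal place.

-20.2 permil

δ₀ = (0.0109339/0.0112370 − 1)×1000 = (0.973027 − 1)×1000 = -26.973 permil
α − 1 = ε/1000 = -0.0109
f^(α−1) = 0.53^(-0.0109) = 1.006944
δ_res = (-26.973 + 1000) × 1.006944 − 1000 = 979.783 − 1000 = -20.22 permil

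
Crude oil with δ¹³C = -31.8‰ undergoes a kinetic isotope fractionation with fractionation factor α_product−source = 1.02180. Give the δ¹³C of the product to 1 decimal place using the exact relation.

δ_product = (δ_source + 1000)·α − 1000
δ_product = (-31.8 + 1000) × 1.02180 − 1000
δ_product = 989.307 − 1000 = -10.69‰

-10.7‰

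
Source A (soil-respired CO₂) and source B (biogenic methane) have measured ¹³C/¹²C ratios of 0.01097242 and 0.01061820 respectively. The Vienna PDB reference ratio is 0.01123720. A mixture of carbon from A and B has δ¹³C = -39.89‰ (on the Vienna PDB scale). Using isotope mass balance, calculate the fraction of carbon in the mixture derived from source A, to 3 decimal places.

δ_A = (0.01097242/0.01123720 − 1)×1000 = (0.976437 − 1)×1000 = -23.563‰
δ_B = (0.01061820/0.01123720 − 1)×1000 = (0.944915 − 1)×1000 = -55.085‰
f_A = (δ_mix − δ_B)/(δ_A − δ_B) = (-39.89 − (-55.085))/(-23.563 − (-55.085))
f_A = 15.195 / 31.522 = 0.4820

0.482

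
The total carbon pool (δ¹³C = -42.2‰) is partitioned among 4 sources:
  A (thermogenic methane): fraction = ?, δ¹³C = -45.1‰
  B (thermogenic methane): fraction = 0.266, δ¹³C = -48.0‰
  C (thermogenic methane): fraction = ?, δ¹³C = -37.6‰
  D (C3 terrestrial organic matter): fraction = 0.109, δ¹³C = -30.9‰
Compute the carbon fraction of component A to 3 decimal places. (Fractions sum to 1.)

0.342

Let f_A and f_C be the unknown fractions; fractions sum to 1 so f_A + f_C = 0.625.
Mass balance: Σ fᵢ·δᵢ = δ_bulk ⇒ f_A·(-45.1) + f_C·(-37.6) = -42.2 − (-16.136) = -26.064
Substitute f_C = 0.625 − f_A:
f_A·(-45.1 − -37.6) = -26.064 − 0.625×(-37.6) = -2.564
f_A = -2.564 / -7.5 = 0.3419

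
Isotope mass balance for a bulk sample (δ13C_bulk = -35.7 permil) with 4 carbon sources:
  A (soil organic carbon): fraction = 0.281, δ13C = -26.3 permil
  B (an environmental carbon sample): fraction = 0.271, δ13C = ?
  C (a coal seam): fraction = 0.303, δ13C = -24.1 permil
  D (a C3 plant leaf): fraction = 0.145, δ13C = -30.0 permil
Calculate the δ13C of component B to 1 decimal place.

Isotope mass balance: δ_bulk = Σ fᵢ·δᵢ.
-35.7 = 0.281×(-26.3) + 0.271×δ_B + 0.303×(-24.1) + 0.145×(-30.0)
0.271·δ_B = -35.7 − (-19.043) = -16.657
δ_B = -16.657 / 0.271 = -61.47 permil

-61.5 permil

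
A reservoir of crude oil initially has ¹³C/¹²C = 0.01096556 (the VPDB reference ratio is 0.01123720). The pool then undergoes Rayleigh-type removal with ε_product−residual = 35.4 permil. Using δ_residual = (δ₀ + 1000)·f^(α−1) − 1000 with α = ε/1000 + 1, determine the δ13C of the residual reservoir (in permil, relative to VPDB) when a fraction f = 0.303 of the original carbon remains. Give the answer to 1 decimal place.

δ₀ = (0.01096556/0.01123720 − 1)×1000 = (0.975827 − 1)×1000 = -24.173 permil
α − 1 = ε/1000 = 0.0354
f^(α−1) = 0.303^(0.0354) = 0.958612
δ_res = (-24.173 + 1000) × 0.958612 − 1000 = 935.440 − 1000 = -64.56 permil

-64.6 permil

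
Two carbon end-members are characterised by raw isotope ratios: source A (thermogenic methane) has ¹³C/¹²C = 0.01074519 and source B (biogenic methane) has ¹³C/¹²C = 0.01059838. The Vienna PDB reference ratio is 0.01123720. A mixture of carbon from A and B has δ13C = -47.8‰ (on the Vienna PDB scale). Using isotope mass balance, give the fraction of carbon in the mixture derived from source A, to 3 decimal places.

0.693

δ_A = (0.01074519/0.01123720 − 1)×1000 = (0.956216 − 1)×1000 = -43.784‰
δ_B = (0.01059838/0.01123720 − 1)×1000 = (0.943151 − 1)×1000 = -56.849‰
f_A = (δ_mix − δ_B)/(δ_A − δ_B) = (-47.8 − (-56.849))/(-43.784 − (-56.849))
f_A = 9.049 / 13.065 = 0.6926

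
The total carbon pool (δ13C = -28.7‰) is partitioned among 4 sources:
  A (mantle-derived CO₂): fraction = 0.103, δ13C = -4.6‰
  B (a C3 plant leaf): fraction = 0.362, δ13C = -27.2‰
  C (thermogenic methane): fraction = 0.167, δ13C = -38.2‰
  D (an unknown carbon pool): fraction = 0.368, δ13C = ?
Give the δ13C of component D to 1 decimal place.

Isotope mass balance: δ_bulk = Σ fᵢ·δᵢ.
-28.7 = 0.103×(-4.6) + 0.362×(-27.2) + 0.167×(-38.2) + 0.368×δ_D
0.368·δ_D = -28.7 − (-16.700) = -12.000
δ_D = -12.000 / 0.368 = -32.61‰

-32.6‰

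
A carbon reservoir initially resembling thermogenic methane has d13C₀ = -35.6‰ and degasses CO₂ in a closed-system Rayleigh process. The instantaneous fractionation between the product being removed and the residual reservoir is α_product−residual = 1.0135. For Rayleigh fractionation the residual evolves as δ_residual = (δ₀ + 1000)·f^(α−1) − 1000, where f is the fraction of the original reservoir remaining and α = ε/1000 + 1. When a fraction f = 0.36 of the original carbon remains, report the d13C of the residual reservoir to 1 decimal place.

-48.8‰

Rayleigh residual: δ_res = (δ₀ + 1000)·f^(α−1) − 1000
α − 1 = 0.01350
f^(α−1) = 0.36^(0.01350) = 0.986302
δ_res = (-35.6 + 1000) × 0.986302 − 1000 = 951.190 − 1000 = -48.81‰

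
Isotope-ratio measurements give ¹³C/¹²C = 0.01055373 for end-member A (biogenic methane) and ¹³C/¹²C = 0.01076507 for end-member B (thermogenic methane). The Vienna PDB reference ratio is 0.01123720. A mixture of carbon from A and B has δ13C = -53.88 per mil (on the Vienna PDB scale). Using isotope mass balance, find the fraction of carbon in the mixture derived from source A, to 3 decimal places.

0.631

δ_A = (0.01055373/0.01123720 − 1)×1000 = (0.939178 − 1)×1000 = -60.822 per mil
δ_B = (0.01076507/0.01123720 − 1)×1000 = (0.957985 − 1)×1000 = -42.015 per mil
f_A = (δ_mix − δ_B)/(δ_A − δ_B) = (-53.88 − (-42.015))/(-60.822 − (-42.015))
f_A = -11.865 / -18.807 = 0.6309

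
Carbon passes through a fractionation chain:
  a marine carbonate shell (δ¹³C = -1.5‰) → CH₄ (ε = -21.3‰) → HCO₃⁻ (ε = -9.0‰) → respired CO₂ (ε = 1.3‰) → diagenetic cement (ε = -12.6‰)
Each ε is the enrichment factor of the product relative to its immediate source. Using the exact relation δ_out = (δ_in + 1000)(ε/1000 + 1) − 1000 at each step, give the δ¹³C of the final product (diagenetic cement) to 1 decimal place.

-42.5‰

step 1: δ = (-1.50 + 1000)·(-21.3/1000 + 1) − 1000 = -22.77‰
step 2: δ = (-22.77 + 1000)·(-9.0/1000 + 1) − 1000 = -31.56‰
step 3: δ = (-31.56 + 1000)·(1.3/1000 + 1) − 1000 = -30.30‰
step 4: δ = (-30.30 + 1000)·(-12.6/1000 + 1) − 1000 = -42.52‰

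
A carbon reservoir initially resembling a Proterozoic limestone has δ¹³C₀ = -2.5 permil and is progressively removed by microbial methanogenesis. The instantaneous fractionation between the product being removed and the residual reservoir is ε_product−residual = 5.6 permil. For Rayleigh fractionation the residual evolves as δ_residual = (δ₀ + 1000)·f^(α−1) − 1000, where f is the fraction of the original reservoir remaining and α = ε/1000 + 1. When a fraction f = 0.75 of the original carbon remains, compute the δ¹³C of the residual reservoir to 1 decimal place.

-4.1 permil

Rayleigh residual: δ_res = (δ₀ + 1000)·f^(α−1) − 1000
α = ε/1000 + 1 = 1.00560, so α − 1 = 0.00560
f^(α−1) = 0.75^(0.00560) = 0.998390
δ_res = (-2.5 + 1000) × 0.998390 − 1000 = 995.894 − 1000 = -4.11 permil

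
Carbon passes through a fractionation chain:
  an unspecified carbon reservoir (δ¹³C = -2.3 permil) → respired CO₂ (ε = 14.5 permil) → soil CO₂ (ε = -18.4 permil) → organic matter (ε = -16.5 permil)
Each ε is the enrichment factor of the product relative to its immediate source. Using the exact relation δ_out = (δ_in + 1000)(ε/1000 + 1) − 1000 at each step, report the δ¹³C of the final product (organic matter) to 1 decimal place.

-22.9 permil

step 1: δ = (-2.30 + 1000)·(14.5/1000 + 1) − 1000 = 12.17 permil
step 2: δ = (12.17 + 1000)·(-18.4/1000 + 1) − 1000 = -6.46 permil
step 3: δ = (-6.46 + 1000)·(-16.5/1000 + 1) − 1000 = -22.85 permil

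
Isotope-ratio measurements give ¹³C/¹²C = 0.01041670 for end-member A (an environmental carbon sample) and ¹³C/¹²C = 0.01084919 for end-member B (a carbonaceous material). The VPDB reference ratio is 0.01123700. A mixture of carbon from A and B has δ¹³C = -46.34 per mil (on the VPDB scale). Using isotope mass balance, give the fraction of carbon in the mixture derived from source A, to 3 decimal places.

δ_A = (0.01041670/0.01123700 − 1)×1000 = (0.927000 − 1)×1000 = -73.000 per mil
δ_B = (0.01084919/0.01123700 − 1)×1000 = (0.965488 − 1)×1000 = -34.512 per mil
f_A = (δ_mix − δ_B)/(δ_A − δ_B) = (-46.34 − (-34.512))/(-73.000 − (-34.512))
f_A = -11.828 / -38.488 = 0.3073

0.307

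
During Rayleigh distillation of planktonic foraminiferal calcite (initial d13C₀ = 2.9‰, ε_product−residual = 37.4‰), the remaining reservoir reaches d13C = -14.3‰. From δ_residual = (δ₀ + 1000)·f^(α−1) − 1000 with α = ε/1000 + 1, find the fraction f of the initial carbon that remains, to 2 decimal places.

α − 1 = ε/1000 = 0.0374
(δ_res + 1000)/(δ₀ + 1000) = (-14.3 + 1000)/(2.9 + 1000) = 985.7/1002.9 = 0.982850
f = 0.982850^(1/0.0374) = exp(ln(0.982850)/0.0374) = exp(-0.01730/0.0374)
f = exp(-0.4625) = 0.6297

0.63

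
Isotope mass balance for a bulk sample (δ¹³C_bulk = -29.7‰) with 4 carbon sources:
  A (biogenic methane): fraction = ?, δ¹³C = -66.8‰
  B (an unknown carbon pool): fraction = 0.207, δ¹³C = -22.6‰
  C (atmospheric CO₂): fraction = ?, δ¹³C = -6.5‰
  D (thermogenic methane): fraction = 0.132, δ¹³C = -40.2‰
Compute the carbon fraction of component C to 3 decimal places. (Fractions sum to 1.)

0.405

Let f_C and f_A be the unknown fractions; fractions sum to 1 so f_C + f_A = 0.661.
Mass balance: Σ fᵢ·δᵢ = δ_bulk ⇒ f_C·(-6.5) + f_A·(-66.8) = -29.7 − (-9.985) = -19.715
Substitute f_A = 0.661 − f_C:
f_C·(-6.5 − -66.8) = -19.715 − 0.661×(-66.8) = 24.439
f_C = 24.439 / 60.3 = 0.4053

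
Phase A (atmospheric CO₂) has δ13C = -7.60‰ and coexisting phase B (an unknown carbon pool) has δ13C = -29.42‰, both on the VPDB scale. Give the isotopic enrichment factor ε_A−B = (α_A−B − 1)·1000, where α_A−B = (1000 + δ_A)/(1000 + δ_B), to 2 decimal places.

α_A−B = (1000 + -7.60) / (1000 + -29.42) = 992.40 / 970.58 = 1.022481
ε_A−B = (1.022481 − 1) × 1000 = 22.481‰
(The approximation ε ≈ δ_A − δ_B would give 21.82‰.)

22.48‰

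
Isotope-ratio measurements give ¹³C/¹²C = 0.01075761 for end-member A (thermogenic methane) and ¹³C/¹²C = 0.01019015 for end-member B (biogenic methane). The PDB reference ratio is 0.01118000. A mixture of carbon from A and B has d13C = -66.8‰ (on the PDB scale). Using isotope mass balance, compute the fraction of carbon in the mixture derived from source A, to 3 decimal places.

0.428

δ_A = (0.01075761/0.01118000 − 1)×1000 = (0.962219 − 1)×1000 = -37.781‰
δ_B = (0.01019015/0.01118000 − 1)×1000 = (0.911462 − 1)×1000 = -88.538‰
f_A = (δ_mix − δ_B)/(δ_A − δ_B) = (-66.8 − (-88.538))/(-37.781 − (-88.538))
f_A = 21.738 / 50.757 = 0.4283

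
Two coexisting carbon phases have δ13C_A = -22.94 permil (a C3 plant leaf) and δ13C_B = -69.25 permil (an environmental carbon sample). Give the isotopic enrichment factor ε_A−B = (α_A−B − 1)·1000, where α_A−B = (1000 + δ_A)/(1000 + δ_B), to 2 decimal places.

49.76 permil

α_A−B = (1000 + -22.94) / (1000 + -69.25) = 977.06 / 930.75 = 1.049756
ε_A−B = (1.049756 − 1) × 1000 = 49.756 permil
(The approximation ε ≈ δ_A − δ_B would give 46.31 permil.)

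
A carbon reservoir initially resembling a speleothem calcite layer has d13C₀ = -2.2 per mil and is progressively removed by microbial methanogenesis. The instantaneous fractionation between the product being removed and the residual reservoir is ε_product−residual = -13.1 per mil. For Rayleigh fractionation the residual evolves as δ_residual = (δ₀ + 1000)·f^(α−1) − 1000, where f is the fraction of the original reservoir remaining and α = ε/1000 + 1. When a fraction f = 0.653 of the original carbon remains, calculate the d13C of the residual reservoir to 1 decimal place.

3.4 per mil

Rayleigh residual: δ_res = (δ₀ + 1000)·f^(α−1) − 1000
α = ε/1000 + 1 = 0.98690, so α − 1 = -0.01310
f^(α−1) = 0.653^(-0.01310) = 1.005599
δ_res = (-2.2 + 1000) × 1.005599 − 1000 = 1003.386 − 1000 = 3.39 per mil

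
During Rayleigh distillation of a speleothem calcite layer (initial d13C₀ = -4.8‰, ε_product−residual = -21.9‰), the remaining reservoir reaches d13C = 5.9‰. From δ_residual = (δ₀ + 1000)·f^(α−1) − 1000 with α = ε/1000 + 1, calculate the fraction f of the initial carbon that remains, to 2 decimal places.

0.61

α − 1 = ε/1000 = -0.0219
(δ_res + 1000)/(δ₀ + 1000) = (5.9 + 1000)/(-4.8 + 1000) = 1005.9/995.2 = 1.010752
f = 1.010752^(1/-0.0219) = exp(ln(1.010752)/-0.0219) = exp(0.01069/-0.0219)
f = exp(-0.4883) = 0.6137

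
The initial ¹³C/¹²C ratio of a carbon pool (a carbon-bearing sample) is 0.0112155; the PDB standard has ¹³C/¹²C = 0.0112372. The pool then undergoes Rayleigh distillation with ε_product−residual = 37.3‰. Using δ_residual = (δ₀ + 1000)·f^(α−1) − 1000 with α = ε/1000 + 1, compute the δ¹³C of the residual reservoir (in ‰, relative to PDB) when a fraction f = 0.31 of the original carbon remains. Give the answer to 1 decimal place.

δ₀ = (0.0112155/0.0112372 − 1)×1000 = (0.998069 − 1)×1000 = -1.931‰
α − 1 = ε/1000 = 0.0373
f^(α−1) = 0.31^(0.0373) = 0.957255
δ_res = (-1.931 + 1000) × 0.957255 − 1000 = 955.407 − 1000 = -44.59‰

-44.6‰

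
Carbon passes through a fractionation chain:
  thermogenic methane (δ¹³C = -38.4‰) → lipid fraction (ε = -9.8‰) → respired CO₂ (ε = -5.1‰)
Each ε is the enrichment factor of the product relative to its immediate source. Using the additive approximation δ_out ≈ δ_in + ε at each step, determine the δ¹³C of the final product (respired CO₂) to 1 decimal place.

-53.3‰

step 1: δ ≈ -38.4 + (-9.8) = -48.2‰
step 2: δ ≈ -48.2 + (-5.1) = -53.3‰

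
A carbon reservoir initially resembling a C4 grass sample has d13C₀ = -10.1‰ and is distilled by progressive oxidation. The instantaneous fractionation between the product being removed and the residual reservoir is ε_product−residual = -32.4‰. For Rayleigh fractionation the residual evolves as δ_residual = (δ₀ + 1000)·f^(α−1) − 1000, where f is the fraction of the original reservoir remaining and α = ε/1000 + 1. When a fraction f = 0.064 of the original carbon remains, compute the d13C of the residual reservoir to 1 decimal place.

82.1‰

Rayleigh residual: δ_res = (δ₀ + 1000)·f^(α−1) − 1000
α = ε/1000 + 1 = 0.96760, so α − 1 = -0.03240
f^(α−1) = 0.064^(-0.03240) = 1.093150
δ_res = (-10.1 + 1000) × 1.093150 − 1000 = 1082.109 − 1000 = 82.11‰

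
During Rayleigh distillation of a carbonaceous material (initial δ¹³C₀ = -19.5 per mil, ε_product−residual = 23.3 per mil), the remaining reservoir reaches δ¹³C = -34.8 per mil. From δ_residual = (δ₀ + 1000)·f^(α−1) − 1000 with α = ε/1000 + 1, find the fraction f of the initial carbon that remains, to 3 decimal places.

0.509

α − 1 = ε/1000 = 0.0233
(δ_res + 1000)/(δ₀ + 1000) = (-34.8 + 1000)/(-19.5 + 1000) = 965.2/980.5 = 0.984396
f = 0.984396^(1/0.0233) = exp(ln(0.984396)/0.0233) = exp(-0.01573/0.0233)
f = exp(-0.6750) = 0.5092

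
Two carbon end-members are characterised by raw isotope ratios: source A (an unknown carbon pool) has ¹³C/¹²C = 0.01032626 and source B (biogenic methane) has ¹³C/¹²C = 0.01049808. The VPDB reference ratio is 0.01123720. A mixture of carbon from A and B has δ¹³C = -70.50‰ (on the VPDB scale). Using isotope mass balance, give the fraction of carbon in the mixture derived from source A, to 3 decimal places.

0.309

δ_A = (0.01032626/0.01123720 − 1)×1000 = (0.918935 − 1)×1000 = -81.065‰
δ_B = (0.01049808/0.01123720 − 1)×1000 = (0.934226 − 1)×1000 = -65.774‰
f_A = (δ_mix − δ_B)/(δ_A − δ_B) = (-70.50 − (-65.774))/(-81.065 − (-65.774))
f_A = -4.726 / -15.290 = 0.3091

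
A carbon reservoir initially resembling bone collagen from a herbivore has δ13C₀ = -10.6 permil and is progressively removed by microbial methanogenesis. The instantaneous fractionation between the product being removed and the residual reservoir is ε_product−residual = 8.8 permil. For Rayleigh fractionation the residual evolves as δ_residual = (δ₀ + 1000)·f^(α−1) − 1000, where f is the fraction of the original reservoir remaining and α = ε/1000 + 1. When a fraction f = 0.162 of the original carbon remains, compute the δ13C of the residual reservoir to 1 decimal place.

-26.3 permil

Rayleigh residual: δ_res = (δ₀ + 1000)·f^(α−1) − 1000
α = ε/1000 + 1 = 1.00880, so α − 1 = 0.00880
f^(α−1) = 0.162^(0.00880) = 0.984110
δ_res = (-10.6 + 1000) × 0.984110 − 1000 = 973.679 − 1000 = -26.32 permil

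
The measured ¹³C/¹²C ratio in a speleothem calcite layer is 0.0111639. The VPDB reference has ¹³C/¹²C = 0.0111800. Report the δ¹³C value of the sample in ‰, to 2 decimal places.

-1.44‰

δ¹³C = (R_sample / R_standard − 1) × 1000
R_sample / R_standard = 0.0111639 / 0.0111800 = 0.998560
δ¹³C = (0.998560 − 1) × 1000 = -1.440‰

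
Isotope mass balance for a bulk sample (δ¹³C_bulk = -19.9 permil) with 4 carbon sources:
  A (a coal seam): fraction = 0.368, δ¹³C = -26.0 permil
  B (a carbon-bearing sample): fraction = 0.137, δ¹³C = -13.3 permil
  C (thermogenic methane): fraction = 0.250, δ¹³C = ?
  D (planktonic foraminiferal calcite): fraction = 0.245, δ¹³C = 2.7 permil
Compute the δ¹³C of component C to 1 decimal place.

-36.7 permil

Isotope mass balance: δ_bulk = Σ fᵢ·δᵢ.
-19.9 = 0.368×(-26.0) + 0.137×(-13.3) + 0.250×δ_C + 0.245×(2.7)
0.250·δ_C = -19.9 − (-10.729) = -9.171
δ_C = -9.171 / 0.250 = -36.69 permil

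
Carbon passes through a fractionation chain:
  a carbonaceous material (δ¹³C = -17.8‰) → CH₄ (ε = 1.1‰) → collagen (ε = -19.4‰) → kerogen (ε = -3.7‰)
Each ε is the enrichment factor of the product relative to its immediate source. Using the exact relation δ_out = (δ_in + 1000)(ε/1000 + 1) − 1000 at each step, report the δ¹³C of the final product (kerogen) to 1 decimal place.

step 1: δ = (-17.80 + 1000)·(1.1/1000 + 1) − 1000 = -16.72‰
step 2: δ = (-16.72 + 1000)·(-19.4/1000 + 1) − 1000 = -35.80‰
step 3: δ = (-35.80 + 1000)·(-3.7/1000 + 1) − 1000 = -39.36‰

-39.4‰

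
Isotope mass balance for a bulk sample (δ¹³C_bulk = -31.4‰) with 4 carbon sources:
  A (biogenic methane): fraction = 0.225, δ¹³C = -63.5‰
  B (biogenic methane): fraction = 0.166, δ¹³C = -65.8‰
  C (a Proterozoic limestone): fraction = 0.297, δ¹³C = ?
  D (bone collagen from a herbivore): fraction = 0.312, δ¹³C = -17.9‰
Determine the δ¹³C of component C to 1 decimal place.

-2.0‰

Isotope mass balance: δ_bulk = Σ fᵢ·δᵢ.
-31.4 = 0.225×(-63.5) + 0.166×(-65.8) + 0.297×δ_C + 0.312×(-17.9)
0.297·δ_C = -31.4 − (-30.795) = -0.605
δ_C = -0.605 / 0.297 = -2.04‰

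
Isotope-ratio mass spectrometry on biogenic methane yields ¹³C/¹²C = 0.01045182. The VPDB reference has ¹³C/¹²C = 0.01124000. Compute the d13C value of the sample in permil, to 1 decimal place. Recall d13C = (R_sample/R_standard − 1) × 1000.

d13C = (R_sample / R_standard − 1) × 1000
R_sample / R_standard = 0.01045182 / 0.01124000 = 0.929877
d13C = (0.929877 − 1) × 1000 = -70.12 permil

-70.1 permil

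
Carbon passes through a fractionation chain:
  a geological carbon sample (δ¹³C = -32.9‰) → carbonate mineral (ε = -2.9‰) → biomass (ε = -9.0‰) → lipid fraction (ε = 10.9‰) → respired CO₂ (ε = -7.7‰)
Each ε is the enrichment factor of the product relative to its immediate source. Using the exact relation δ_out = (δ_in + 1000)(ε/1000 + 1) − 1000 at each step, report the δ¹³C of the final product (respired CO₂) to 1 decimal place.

step 1: δ = (-32.90 + 1000)·(-2.9/1000 + 1) − 1000 = -35.70‰
step 2: δ = (-35.70 + 1000)·(-9.0/1000 + 1) − 1000 = -44.38‰
step 3: δ = (-44.38 + 1000)·(10.9/1000 + 1) − 1000 = -33.97‰
step 4: δ = (-33.97 + 1000)·(-7.7/1000 + 1) − 1000 = -41.41‰

-41.4‰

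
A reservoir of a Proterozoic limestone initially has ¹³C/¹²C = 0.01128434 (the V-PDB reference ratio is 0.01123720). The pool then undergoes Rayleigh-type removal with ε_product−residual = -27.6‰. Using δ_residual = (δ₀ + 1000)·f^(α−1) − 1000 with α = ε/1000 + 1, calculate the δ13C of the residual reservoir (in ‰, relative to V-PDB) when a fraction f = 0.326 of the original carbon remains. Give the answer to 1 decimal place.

35.7‰

δ₀ = (0.01128434/0.01123720 − 1)×1000 = (1.004195 − 1)×1000 = 4.195‰
α − 1 = ε/1000 = -0.0276
f^(α−1) = 0.326^(-0.0276) = 1.031419
δ_res = (4.195 + 1000) × 1.031419 − 1000 = 1035.746 − 1000 = 35.75‰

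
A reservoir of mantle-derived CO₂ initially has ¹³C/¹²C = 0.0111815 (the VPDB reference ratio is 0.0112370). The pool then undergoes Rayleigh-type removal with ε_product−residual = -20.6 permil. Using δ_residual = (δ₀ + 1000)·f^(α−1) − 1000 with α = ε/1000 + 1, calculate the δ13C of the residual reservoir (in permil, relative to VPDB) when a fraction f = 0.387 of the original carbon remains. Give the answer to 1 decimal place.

14.7 permil

δ₀ = (0.0111815/0.0112370 − 1)×1000 = (0.995061 − 1)×1000 = -4.939 permil
α − 1 = ε/1000 = -0.0206
f^(α−1) = 0.387^(-0.0206) = 1.019749
δ_res = (-4.939 + 1000) × 1.019749 − 1000 = 1014.712 − 1000 = 14.71 permil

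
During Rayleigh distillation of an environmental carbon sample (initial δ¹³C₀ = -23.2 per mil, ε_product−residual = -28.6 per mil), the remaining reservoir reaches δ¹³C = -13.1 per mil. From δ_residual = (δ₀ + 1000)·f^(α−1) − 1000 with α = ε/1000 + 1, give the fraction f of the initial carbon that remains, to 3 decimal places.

α − 1 = ε/1000 = -0.0286
(δ_res + 1000)/(δ₀ + 1000) = (-13.1 + 1000)/(-23.2 + 1000) = 986.9/976.8 = 1.010340
f = 1.010340^(1/-0.0286) = exp(ln(1.010340)/-0.0286) = exp(0.01029/-0.0286)
f = exp(-0.3597) = 0.6979

0.698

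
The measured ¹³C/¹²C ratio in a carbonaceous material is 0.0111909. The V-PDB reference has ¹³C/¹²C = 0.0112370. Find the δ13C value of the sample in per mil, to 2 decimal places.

-4.10 per mil

δ13C = (R_sample / R_standard − 1) × 1000
R_sample / R_standard = 0.0111909 / 0.0112370 = 0.995897
δ13C = (0.995897 − 1) × 1000 = -4.103 per mil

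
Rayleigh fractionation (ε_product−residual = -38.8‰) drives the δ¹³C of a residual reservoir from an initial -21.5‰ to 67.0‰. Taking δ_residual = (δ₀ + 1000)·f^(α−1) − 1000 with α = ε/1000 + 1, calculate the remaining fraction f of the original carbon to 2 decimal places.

α − 1 = ε/1000 = -0.0388
(δ_res + 1000)/(δ₀ + 1000) = (67.0 + 1000)/(-21.5 + 1000) = 1067.0/978.5 = 1.090445
f = 1.090445^(1/-0.0388) = exp(ln(1.090445)/-0.0388) = exp(0.08659/-0.0388)
f = exp(-2.2316) = 0.1074

0.11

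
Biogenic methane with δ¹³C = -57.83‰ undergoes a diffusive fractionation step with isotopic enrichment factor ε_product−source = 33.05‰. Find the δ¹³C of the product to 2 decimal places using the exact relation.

Exactly, δ_product = (δ_source + 1000)·(ε/1000 + 1) − 1000.
δ_product = (-57.83 + 1000) × (33.05/1000 + 1) − 1000
δ_product = -26.691‰

-26.69‰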